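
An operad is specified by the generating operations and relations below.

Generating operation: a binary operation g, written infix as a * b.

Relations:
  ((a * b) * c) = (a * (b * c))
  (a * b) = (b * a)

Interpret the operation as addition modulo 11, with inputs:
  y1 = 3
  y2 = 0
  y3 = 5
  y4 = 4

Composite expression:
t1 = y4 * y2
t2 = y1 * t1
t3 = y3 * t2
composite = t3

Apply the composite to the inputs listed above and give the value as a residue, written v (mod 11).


(y4 * y2) = 4
(y1 * (y4 * y2)) = 7
(y3 * (y1 * (y4 * y2))) = 1

1 (mod 11)


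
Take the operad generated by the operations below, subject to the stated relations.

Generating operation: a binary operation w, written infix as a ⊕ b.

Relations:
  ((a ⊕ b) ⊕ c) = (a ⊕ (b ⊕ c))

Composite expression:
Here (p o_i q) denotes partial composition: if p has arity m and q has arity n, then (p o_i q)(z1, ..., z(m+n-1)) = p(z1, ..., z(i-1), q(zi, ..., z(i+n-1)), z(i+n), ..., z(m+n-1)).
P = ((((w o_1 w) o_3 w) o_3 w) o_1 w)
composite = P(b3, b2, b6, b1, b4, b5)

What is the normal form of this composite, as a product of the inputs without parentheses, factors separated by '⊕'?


b3 ⊕ b2 ⊕ b6 ⊕ b1 ⊕ b4 ⊕ b5

The w-tree's shape is irrelevant; the b-reading-order decides.
(b3 ⊕ b2) flattens to b3 ⊕ b2
((b3 ⊕ b2) ⊕ b6) flattens to b3 ⊕ b2 ⊕ b6
(b1 ⊕ b4) flattens to b1 ⊕ b4
((b1 ⊕ b4) ⊕ b5) flattens to b1 ⊕ b4 ⊕ b5
(((b3 ⊕ b2) ⊕ b6) ⊕ ((b1 ⊕ b4) ⊕ b5)) flattens to b3 ⊕ b2 ⊕ b6 ⊕ b1 ⊕ b4 ⊕ b5


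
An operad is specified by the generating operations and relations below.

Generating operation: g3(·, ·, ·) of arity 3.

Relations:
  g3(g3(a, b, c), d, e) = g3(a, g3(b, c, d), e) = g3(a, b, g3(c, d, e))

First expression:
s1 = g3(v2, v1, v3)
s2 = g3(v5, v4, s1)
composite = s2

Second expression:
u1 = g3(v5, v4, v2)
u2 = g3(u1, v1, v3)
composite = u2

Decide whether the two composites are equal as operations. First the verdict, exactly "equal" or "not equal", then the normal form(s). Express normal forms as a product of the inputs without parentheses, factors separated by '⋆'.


equal — both sides give v5 ⋆ v4 ⋆ v2 ⋆ v1 ⋆ v3


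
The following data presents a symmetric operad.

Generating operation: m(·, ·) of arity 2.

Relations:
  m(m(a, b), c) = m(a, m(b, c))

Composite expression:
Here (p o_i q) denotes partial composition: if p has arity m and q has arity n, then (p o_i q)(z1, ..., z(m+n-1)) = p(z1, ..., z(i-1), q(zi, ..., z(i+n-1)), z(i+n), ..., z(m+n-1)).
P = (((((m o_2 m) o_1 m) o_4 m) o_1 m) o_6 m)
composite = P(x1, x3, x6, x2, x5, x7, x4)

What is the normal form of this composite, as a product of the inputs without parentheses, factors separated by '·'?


x1 · x3 · x6 · x2 · x5 · x7 · x4

Associativity of m dissolves the nesting; only the x-input order survives.
m(x1, x3) collapses to x1 · x3
m(m(x1, x3), x6) collapses to x1 · x3 · x6
m(x7, x4) collapses to x7 · x4
m(x5, m(x7, x4)) collapses to x5 · x7 · x4
m(x2, m(x5, m(x7, x4))) collapses to x2 · x5 · x7 · x4
m(m(m(x1, x3), x6), m(x2, m(x5, m(x7, x4)))) collapses to x1 · x3 · x6 · x2 · x5 · x7 · x4


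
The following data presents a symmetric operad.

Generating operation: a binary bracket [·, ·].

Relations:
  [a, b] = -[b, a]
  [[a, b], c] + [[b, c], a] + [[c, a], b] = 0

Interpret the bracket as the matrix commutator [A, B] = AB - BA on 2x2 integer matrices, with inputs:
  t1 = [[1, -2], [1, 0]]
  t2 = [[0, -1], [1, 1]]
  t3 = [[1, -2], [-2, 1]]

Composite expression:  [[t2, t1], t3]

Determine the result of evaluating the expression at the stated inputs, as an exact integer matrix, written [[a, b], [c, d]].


[t2, t1] = [[1, 3], [2, -1]]
[[t2, t1], t3] = [[-2, -4], [4, 2]]

[[-2, -4], [4, 2]]


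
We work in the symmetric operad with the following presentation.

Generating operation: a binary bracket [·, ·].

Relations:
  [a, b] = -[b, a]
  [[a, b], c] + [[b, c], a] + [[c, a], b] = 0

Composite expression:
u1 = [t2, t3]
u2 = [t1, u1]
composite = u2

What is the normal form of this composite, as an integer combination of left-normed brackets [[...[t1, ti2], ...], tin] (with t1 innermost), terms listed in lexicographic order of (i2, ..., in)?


[[t1, t2], t3] - [[t1, t3], t2]

Skip Jacobi rewriting: expand, keep t1-initial words, read off terms.
Composite bracket: [t1, [t2, t3]]
Under [a, b] = ab - ba we get 4 signed associative words (2^2 = 4).
Keep just the words that open with t1:
  t1t2t3 (sign +1) contributes +[[t1, t2], t3]
  t1t3t2 (sign -1) contributes -[[t1, t3], t2]


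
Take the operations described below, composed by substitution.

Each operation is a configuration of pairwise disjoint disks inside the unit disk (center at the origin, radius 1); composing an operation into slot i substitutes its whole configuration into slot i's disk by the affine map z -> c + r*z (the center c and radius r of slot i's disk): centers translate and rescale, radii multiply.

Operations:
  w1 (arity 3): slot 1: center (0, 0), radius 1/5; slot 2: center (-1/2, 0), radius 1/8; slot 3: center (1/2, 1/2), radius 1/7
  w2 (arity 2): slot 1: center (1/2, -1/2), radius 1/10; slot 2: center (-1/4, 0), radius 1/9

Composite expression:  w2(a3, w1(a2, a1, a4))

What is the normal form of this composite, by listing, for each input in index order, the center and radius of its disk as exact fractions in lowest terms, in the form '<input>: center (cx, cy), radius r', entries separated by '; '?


a1: center (-11/36, 0), radius 1/72; a2: center (-1/4, 0), radius 1/45; a3: center (1/2, -1/2), radius 1/10; a4: center (-7/36, 1/18), radius 1/63

Affine substitution under w2: radii multiply and a-centers shift.
a3 passes through 1 substitution, ending at center (1/2, -1/2), radius 1/10
a2 passes through 2 substitutions, ending at center (-1/4, 0), radius 1/45
a1 passes through 2 substitutions, ending at center (-11/36, 0), radius 1/72
a4 passes through 2 substitutions, ending at center (-7/36, 1/18), radius 1/63


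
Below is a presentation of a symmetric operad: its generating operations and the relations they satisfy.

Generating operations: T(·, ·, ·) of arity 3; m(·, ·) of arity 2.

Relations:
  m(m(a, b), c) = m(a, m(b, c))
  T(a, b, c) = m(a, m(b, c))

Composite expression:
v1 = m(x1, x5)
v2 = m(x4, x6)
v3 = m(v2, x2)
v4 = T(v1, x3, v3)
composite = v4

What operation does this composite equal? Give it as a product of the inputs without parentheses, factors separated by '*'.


x1 * x5 * x3 * x4 * x6 * x2

Key point: T is associative — brackets drop, the x-order remains.
m(x1, x5) collapses to x1 * x5
m(x4, x6) collapses to x4 * x6
m(m(x4, x6), x2) collapses to x4 * x6 * x2
T(m(x1, x5), x3, m(m(x4, x6), x2)) collapses to x1 * x5 * x3 * x4 * x6 * x2


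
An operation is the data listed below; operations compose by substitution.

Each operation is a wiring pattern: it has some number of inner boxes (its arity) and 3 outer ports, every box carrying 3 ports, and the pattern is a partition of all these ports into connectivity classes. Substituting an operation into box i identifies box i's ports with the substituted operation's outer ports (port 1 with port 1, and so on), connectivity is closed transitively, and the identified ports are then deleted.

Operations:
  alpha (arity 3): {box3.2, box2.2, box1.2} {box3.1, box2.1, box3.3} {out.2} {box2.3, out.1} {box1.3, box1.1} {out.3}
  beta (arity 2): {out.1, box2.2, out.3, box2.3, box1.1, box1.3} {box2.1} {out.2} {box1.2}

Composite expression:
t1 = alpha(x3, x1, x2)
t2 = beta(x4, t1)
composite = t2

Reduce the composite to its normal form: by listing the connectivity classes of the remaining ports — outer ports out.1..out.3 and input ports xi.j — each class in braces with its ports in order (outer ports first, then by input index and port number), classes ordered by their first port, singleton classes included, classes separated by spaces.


{out.1, out.3, x4.1, x4.3} {out.2} {x1.1, x2.1, x2.3} {x1.2, x2.2, x3.2} {x1.3} {x3.1, x3.3} {x4.2}


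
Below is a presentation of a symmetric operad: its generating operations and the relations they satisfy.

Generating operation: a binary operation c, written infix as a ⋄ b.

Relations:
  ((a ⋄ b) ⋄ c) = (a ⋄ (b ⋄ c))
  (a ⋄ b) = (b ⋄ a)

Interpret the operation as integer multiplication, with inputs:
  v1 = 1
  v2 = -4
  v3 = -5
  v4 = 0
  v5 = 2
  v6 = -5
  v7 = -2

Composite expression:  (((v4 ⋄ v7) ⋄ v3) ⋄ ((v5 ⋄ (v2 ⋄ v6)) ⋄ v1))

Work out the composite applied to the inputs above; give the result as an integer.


(v4 ⋄ v7) = 0
((v4 ⋄ v7) ⋄ v3) = 0
(v2 ⋄ v6) = 20
(v5 ⋄ (v2 ⋄ v6)) = 40
((v5 ⋄ (v2 ⋄ v6)) ⋄ v1) = 40
(((v4 ⋄ v7) ⋄ v3) ⋄ ((v5 ⋄ (v2 ⋄ v6)) ⋄ v1)) = 0

0


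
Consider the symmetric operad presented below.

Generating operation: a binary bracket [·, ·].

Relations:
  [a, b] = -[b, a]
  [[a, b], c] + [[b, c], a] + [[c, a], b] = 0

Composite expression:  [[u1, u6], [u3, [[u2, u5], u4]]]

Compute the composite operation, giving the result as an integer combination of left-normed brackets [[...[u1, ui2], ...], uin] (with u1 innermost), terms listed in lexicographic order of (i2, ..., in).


-[[[[[u1, u6], u2], u5], u4], u3] + [[[[[u1, u6], u3], u2], u5], u4] - [[[[[u1, u6], u3], u4], u2], u5] + [[[[[u1, u6], u3], u4], u5], u2] - [[[[[u1, u6], u3], u5], u2], u4] + [[[[[u1, u6], u4], u2], u5], u3] - [[[[[u1, u6], u4], u5], u2], u3] + [[[[[u1, u6], u5], u2], u4], u3]

Antisymmetry and Jacobi reduce to u1-anchored left-normed brackets.
Composite bracket: [[u1, u6], [u3, [[u2, u5], u4]]]
Full expansion: 32 signed words from ab - ba (2^5 = 32).
Only words starting with u1 matter:
  word u1u6u2u5u4u3 has sign -1, contributing -[[[[[u1, u6], u2], u5], u4], u3]
  word u1u6u3u2u5u4 has sign +1, contributing +[[[[[u1, u6], u3], u2], u5], u4]
  word u1u6u3u4u2u5 has sign -1, contributing -[[[[[u1, u6], u3], u4], u2], u5]
  word u1u6u3u4u5u2 has sign +1, contributing +[[[[[u1, u6], u3], u4], u5], u2]
  word u1u6u3u5u2u4 has sign -1, contributing -[[[[[u1, u6], u3], u5], u2], u4]
  word u1u6u4u2u5u3 has sign +1, contributing +[[[[[u1, u6], u4], u2], u5], u3]
  word u1u6u4u5u2u3 has sign -1, contributing -[[[[[u1, u6], u4], u5], u2], u3]
  word u1u6u5u2u4u3 has sign +1, contributing +[[[[[u1, u6], u5], u2], u4], u3]


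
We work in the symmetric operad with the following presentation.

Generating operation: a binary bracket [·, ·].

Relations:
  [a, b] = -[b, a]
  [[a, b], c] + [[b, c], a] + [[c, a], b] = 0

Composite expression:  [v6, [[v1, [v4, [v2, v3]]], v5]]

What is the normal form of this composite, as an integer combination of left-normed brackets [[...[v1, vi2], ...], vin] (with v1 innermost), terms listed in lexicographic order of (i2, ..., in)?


[[[[[v1, v2], v3], v4], v5], v6] - [[[[[v1, v3], v2], v4], v5], v6] - [[[[[v1, v4], v2], v3], v5], v6] + [[[[[v1, v4], v3], v2], v5], v6]


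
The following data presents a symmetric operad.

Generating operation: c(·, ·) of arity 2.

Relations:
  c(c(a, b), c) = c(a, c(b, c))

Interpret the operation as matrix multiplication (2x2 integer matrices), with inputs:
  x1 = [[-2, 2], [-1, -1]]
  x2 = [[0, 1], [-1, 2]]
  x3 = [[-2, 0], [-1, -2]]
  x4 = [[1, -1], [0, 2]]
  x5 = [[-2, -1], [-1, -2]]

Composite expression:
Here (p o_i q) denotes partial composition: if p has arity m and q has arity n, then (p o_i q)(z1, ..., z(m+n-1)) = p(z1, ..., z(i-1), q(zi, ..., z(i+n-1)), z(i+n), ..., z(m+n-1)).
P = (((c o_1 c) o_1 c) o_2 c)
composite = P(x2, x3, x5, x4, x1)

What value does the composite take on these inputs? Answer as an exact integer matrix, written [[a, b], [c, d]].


c(x3, x5) = [[4, 2], [4, 5]]
c(x2, c(x3, x5)) = [[4, 5], [4, 8]]
c(c(x2, c(x3, x5)), x4) = [[4, 6], [4, 12]]
c(c(c(x2, c(x3, x5)), x4), x1) = [[-14, 2], [-20, -4]]

[[-14, 2], [-20, -4]]


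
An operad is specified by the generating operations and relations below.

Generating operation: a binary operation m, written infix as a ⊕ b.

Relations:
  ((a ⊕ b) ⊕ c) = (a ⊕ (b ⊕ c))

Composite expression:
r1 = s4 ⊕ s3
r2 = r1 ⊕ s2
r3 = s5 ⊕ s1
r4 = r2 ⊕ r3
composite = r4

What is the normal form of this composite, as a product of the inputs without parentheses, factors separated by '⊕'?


s4 ⊕ s3 ⊕ s2 ⊕ s5 ⊕ s1

Key point: m is associative — brackets drop, the s-order remains.
(s4 ⊕ s3) reduces to s4 ⊕ s3
((s4 ⊕ s3) ⊕ s2) reduces to s4 ⊕ s3 ⊕ s2
(s5 ⊕ s1) reduces to s5 ⊕ s1
(((s4 ⊕ s3) ⊕ s2) ⊕ (s5 ⊕ s1)) reduces to s4 ⊕ s3 ⊕ s2 ⊕ s5 ⊕ s1


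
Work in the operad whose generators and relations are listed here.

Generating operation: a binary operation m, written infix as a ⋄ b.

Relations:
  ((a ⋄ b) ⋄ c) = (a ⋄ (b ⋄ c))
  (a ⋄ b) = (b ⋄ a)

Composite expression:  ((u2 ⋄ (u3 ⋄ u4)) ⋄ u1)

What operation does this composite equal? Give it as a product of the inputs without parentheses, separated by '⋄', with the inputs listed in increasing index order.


u1 ⋄ u2 ⋄ u3 ⋄ u4


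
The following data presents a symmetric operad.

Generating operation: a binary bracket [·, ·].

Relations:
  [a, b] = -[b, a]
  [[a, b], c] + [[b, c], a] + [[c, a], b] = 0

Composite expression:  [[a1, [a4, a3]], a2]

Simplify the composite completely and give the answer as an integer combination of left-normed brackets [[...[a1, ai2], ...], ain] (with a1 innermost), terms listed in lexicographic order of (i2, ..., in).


-[[[a1, a3], a4], a2] + [[[a1, a4], a3], a2]

A multilinear Lie element is pinned by a1-initial words (a1 innermost).
Composite bracket: [[a1, [a4, a3]], a2]
Under [a, b] = ab - ba we get 8 signed associative words (2^3 = 8).
Words beginning with a1 determine it all:
  a1a3a4a2 (sign -1) contributes -[[[a1, a3], a4], a2]
  a1a4a3a2 (sign +1) contributes +[[[a1, a4], a3], a2]


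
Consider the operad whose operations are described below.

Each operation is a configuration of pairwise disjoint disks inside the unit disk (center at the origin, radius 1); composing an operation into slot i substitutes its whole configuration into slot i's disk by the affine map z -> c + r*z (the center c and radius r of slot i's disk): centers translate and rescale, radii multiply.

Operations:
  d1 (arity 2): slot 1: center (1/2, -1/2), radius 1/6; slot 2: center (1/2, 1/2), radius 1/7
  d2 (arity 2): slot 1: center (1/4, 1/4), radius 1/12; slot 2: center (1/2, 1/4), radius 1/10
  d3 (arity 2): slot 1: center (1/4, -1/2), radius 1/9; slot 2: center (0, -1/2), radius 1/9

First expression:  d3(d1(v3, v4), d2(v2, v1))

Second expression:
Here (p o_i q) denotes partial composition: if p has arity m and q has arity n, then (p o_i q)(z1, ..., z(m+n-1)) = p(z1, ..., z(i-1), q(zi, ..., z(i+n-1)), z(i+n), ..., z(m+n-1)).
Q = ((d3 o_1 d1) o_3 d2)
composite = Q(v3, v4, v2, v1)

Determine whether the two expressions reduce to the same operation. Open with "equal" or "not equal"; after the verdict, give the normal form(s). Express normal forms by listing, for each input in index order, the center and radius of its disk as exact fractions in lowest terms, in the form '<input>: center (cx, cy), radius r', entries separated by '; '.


equal — both sides give v1: center (1/18, -17/36), radius 1/90; v2: center (1/36, -17/36), radius 1/108; v3: center (11/36, -5/9), radius 1/54; v4: center (11/36, -4/9), radius 1/63

In normal form, the first expression is v1: center (1/18, -17/36), radius 1/90; v2: center (1/36, -17/36), radius 1/108; v3: center (11/36, -5/9), radius 1/54; v4: center (11/36, -4/9), radius 1/63
In normal form, the second expression is v1: center (1/18, -17/36), radius 1/90; v2: center (1/36, -17/36), radius 1/108; v3: center (11/36, -5/9), radius 1/54; v4: center (11/36, -4/9), radius 1/63
The forms coincide; equal.


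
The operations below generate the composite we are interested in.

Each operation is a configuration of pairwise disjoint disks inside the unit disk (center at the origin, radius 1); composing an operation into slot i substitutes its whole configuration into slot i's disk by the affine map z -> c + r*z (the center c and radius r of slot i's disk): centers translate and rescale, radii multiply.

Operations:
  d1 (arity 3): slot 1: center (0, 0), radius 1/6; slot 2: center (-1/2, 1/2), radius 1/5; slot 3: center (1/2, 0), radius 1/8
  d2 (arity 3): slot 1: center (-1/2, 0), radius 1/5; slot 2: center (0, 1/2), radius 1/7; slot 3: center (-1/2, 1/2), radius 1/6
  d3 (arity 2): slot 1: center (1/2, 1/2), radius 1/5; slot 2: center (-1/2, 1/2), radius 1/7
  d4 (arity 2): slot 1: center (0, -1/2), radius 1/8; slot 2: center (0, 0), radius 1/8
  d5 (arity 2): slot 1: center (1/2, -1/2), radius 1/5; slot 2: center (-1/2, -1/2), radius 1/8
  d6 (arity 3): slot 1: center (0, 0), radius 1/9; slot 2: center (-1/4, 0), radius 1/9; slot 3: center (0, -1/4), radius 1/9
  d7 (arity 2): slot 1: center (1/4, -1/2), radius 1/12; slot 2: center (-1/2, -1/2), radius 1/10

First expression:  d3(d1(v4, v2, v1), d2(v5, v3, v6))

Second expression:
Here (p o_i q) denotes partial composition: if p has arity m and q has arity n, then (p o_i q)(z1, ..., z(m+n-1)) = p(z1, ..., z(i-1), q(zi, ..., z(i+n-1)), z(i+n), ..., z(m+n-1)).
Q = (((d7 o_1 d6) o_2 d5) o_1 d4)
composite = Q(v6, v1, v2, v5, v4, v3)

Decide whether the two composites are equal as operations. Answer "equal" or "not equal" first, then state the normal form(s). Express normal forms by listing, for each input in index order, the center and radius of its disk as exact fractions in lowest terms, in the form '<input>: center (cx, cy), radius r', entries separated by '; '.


not equal: they reduce to v1: center (3/5, 1/2), radius 1/40; v2: center (2/5, 3/5), radius 1/25; v3: center (-1/2, 4/7), radius 1/49; v4: center (1/2, 1/2), radius 1/30; v5: center (-4/7, 1/2), radius 1/35; v6: center (-4/7, 4/7), radius 1/42 and v1: center (1/4, -1/2), radius 1/864; v2: center (101/432, -109/216), radius 1/540; v3: center (-1/2, -1/2), radius 1/10; v4: center (1/4, -25/48), radius 1/108; v5: center (97/432, -109/216), radius 1/864; v6: center (1/4, -109/216), radius 1/864

Normal form of the first expression: v1: center (3/5, 1/2), radius 1/40; v2: center (2/5, 3/5), radius 1/25; v3: center (-1/2, 4/7), radius 1/49; v4: center (1/2, 1/2), radius 1/30; v5: center (-4/7, 1/2), radius 1/35; v6: center (-4/7, 4/7), radius 1/42
Normal form of the second expression: v1: center (1/4, -1/2), radius 1/864; v2: center (101/432, -109/216), radius 1/540; v3: center (-1/2, -1/2), radius 1/10; v4: center (1/4, -25/48), radius 1/108; v5: center (97/432, -109/216), radius 1/864; v6: center (1/4, -109/216), radius 1/864
The forms do not match — not equal.


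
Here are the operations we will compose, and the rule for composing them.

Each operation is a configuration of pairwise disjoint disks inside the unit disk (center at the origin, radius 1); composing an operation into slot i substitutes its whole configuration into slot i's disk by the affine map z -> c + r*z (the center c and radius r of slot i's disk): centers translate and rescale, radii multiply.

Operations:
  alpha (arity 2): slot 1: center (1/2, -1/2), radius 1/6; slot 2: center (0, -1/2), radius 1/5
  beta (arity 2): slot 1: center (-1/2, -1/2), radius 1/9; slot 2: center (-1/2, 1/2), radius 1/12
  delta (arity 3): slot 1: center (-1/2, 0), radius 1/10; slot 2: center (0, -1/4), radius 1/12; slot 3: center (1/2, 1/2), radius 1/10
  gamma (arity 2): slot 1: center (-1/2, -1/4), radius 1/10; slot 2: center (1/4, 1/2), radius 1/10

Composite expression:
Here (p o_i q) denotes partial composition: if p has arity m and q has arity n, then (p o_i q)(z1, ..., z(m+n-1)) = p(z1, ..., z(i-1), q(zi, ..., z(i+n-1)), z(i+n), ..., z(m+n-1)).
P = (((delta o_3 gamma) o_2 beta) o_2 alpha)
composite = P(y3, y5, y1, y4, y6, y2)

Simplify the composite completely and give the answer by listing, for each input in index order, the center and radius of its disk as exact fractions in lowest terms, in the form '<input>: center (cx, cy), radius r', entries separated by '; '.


y1: center (-1/24, -8/27), radius 1/540; y2: center (21/40, 11/20), radius 1/100; y3: center (-1/2, 0), radius 1/10; y4: center (-1/24, -5/24), radius 1/144; y5: center (-1/27, -8/27), radius 1/648; y6: center (9/20, 19/40), radius 1/100

Each y-disk chains the slot maps above it in delta; radii multiply.
input y3: composing its 1 substitution step yields center (-1/2, 0), radius 1/10
input y5: composing its 3 substitution steps yields center (-1/27, -8/27), radius 1/648
input y1: composing its 3 substitution steps yields center (-1/24, -8/27), radius 1/540
input y4: composing its 2 substitution steps yields center (-1/24, -5/24), radius 1/144
input y6: composing its 2 substitution steps yields center (9/20, 19/40), radius 1/100
input y2: composing its 2 substitution steps yields center (21/40, 11/20), radius 1/100


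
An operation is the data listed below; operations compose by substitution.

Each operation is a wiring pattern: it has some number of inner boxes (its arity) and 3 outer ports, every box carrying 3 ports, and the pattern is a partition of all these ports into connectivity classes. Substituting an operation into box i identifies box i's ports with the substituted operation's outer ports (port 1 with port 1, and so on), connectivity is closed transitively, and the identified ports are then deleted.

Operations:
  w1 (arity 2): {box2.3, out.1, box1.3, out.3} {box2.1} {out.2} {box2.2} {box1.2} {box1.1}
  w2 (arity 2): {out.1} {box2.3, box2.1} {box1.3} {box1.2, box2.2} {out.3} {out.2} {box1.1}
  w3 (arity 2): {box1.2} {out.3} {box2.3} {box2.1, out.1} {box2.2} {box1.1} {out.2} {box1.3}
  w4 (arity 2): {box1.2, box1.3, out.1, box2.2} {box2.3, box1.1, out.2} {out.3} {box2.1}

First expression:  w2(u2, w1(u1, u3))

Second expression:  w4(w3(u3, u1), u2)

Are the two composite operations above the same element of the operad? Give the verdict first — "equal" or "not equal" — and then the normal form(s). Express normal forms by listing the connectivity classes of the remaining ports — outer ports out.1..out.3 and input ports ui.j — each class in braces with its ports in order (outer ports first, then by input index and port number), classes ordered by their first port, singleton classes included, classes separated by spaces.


The first composite normalizes to {out.1} {out.2} {out.3} {u1.1} {u1.2} {u1.3, u3.3} {u2.1} {u2.2} {u2.3} {u3.1} {u3.2}
The second composite normalizes to {out.1, u2.2} {out.2, u1.1, u2.3} {out.3} {u1.2} {u1.3} {u2.1} {u3.1} {u3.2} {u3.3}
The forms do not match — not equal.

not equal; the first gives {out.1} {out.2} {out.3} {u1.1} {u1.2} {u1.3, u3.3} {u2.1} {u2.2} {u2.3} {u3.1} {u3.2} and the second {out.1, u2.2} {out.2, u1.1, u2.3} {out.3} {u1.2} {u1.3} {u2.1} {u3.1} {u3.2} {u3.3}


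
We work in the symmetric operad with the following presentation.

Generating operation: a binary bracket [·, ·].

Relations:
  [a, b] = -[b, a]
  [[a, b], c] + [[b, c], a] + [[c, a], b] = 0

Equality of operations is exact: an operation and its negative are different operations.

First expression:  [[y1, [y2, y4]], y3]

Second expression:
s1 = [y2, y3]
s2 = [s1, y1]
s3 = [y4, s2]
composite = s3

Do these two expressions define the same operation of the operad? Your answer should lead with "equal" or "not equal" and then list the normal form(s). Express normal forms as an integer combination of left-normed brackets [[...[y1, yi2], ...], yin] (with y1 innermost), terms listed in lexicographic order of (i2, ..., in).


not equal; the first gives [[[y1, y2], y4], y3] - [[[y1, y4], y2], y3] and the second [[[y1, y2], y3], y4] - [[[y1, y3], y2], y4]

The first expression reduces to [[[y1, y2], y4], y3] - [[[y1, y4], y2], y3]
The second expression reduces to [[[y1, y2], y3], y4] - [[[y1, y3], y2], y4]
Distinct normal forms: not equal.


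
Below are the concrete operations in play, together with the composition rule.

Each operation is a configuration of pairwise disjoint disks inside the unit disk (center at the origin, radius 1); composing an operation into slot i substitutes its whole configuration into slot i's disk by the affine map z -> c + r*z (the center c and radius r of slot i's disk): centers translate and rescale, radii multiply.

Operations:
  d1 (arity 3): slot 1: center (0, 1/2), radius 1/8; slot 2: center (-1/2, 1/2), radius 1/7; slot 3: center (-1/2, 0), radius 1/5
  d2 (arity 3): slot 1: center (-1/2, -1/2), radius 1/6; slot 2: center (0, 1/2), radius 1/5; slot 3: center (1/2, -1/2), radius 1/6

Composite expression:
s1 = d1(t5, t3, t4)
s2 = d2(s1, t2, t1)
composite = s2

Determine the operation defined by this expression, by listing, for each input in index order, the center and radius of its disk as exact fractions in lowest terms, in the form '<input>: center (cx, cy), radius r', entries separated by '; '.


t1: center (1/2, -1/2), radius 1/6; t2: center (0, 1/2), radius 1/5; t3: center (-7/12, -5/12), radius 1/42; t4: center (-7/12, -1/2), radius 1/30; t5: center (-1/2, -5/12), radius 1/48


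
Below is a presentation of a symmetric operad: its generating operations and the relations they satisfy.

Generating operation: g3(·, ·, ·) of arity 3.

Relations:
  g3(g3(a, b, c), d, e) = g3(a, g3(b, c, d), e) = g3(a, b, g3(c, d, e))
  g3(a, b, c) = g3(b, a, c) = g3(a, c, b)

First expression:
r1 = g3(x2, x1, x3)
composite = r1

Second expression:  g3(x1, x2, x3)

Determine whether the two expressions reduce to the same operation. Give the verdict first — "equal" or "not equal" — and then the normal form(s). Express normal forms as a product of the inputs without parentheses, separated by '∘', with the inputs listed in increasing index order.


equal; both compose to x1 ∘ x2 ∘ x3


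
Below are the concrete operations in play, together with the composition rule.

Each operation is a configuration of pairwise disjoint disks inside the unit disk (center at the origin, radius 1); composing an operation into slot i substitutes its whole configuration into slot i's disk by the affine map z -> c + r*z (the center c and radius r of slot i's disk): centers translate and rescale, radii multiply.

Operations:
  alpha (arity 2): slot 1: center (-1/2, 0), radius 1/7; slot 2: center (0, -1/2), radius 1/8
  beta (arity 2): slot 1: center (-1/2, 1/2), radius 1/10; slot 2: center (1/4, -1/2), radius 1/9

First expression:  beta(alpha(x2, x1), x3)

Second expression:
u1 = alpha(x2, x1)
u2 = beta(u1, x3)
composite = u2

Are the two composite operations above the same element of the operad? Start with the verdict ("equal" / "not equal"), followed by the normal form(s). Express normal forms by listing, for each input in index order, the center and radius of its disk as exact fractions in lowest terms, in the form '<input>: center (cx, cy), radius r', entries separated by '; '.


equal; both compose to x1: center (-1/2, 9/20), radius 1/80; x2: center (-11/20, 1/2), radius 1/70; x3: center (1/4, -1/2), radius 1/9

The first expression reduces to x1: center (-1/2, 9/20), radius 1/80; x2: center (-11/20, 1/2), radius 1/70; x3: center (1/4, -1/2), radius 1/9
The second expression reduces to x1: center (-1/2, 9/20), radius 1/80; x2: center (-11/20, 1/2), radius 1/70; x3: center (1/4, -1/2), radius 1/9
The forms coincide; equal.


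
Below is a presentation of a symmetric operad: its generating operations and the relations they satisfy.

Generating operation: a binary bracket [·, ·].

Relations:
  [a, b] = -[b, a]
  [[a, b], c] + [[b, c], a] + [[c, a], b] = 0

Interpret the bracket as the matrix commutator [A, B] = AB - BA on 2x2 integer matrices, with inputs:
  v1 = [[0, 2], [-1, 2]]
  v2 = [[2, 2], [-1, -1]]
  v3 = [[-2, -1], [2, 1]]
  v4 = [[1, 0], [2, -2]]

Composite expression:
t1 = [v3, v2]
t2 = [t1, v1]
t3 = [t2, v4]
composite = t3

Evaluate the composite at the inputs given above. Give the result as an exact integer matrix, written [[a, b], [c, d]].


[[-36, 54], [-24, 36]]

[v3, v2] = [[-3, -3], [3, 3]]
[[v3, v2], v1] = [[-3, -18], [-12, 3]]
[[[v3, v2], v1], v4] = [[-36, 54], [-24, 36]]


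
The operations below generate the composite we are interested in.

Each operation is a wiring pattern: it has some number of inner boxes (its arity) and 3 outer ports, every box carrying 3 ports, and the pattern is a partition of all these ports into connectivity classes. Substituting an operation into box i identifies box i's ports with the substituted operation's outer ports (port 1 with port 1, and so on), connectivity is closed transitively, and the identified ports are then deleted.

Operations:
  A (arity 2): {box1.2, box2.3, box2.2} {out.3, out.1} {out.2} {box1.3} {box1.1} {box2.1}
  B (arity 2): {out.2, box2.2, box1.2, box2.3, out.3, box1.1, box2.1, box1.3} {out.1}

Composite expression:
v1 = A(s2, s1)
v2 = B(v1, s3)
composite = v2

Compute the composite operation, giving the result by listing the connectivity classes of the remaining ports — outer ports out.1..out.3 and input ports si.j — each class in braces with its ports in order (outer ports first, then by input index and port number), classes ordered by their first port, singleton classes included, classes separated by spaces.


{out.1} {out.2, out.3, s3.1, s3.2, s3.3} {s1.1} {s1.2, s1.3, s2.2} {s2.1} {s2.3}


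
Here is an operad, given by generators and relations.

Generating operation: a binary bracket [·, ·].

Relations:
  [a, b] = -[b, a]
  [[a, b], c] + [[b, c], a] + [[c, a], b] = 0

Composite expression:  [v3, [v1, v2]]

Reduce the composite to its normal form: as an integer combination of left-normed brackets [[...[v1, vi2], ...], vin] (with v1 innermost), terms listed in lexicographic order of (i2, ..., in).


-[[v1, v2], v3]


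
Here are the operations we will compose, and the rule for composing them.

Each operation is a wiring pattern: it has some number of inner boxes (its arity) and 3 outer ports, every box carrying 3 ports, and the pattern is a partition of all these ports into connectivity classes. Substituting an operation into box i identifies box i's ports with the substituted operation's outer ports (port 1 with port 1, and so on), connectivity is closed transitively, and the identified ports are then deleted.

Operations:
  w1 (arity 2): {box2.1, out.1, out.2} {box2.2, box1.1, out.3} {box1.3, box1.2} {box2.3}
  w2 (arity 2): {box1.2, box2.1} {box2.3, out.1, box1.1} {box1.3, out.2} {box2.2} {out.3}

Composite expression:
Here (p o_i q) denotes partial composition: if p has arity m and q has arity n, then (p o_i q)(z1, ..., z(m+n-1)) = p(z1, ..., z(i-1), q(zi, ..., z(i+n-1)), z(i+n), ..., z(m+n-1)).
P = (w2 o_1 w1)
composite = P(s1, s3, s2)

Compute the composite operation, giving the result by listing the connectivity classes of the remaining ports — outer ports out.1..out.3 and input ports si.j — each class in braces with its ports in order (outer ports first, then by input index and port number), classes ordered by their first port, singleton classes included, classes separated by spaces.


{out.1, s2.1, s2.3, s3.1} {out.2, s1.1, s3.2} {out.3} {s1.2, s1.3} {s2.2} {s3.3}

Connectivity passes through glued w2-boundaries; trace each wire chain.
w1 over (s1, s3) gives {out.1, out.2, s3.1} {out.3, s1.1, s3.2} {s1.2, s1.3} {s3.3}, out.j being that stage's outer ports
w2 over (s1, s3, s2) gives {out.1, s2.1, s2.3, s3.1} {out.2, s1.1, s3.2} {out.3} {s1.2, s1.3} {s2.2} {s3.3}, out.j being that stage's outer ports


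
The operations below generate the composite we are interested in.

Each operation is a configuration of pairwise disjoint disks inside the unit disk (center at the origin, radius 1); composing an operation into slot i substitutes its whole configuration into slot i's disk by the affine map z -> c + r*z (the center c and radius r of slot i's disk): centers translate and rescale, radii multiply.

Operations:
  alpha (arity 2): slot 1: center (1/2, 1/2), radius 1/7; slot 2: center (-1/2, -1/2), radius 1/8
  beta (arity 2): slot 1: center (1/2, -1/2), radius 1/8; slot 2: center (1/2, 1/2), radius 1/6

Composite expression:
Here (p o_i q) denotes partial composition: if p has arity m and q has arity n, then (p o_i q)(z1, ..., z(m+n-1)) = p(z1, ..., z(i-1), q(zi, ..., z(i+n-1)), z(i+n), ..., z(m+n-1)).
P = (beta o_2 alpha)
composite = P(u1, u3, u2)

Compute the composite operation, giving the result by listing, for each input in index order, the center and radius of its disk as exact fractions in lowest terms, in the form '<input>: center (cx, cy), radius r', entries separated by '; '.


u1: center (1/2, -1/2), radius 1/8; u2: center (5/12, 5/12), radius 1/48; u3: center (7/12, 7/12), radius 1/42

Follow each u-input down from beta: c' goes to c + r*c', radius to r*r'.
u1: after 1 affine step, its disk has center (1/2, -1/2), radius 1/8
u3: after 2 affine steps, its disk has center (7/12, 7/12), radius 1/42
u2: after 2 affine steps, its disk has center (5/12, 5/12), radius 1/48


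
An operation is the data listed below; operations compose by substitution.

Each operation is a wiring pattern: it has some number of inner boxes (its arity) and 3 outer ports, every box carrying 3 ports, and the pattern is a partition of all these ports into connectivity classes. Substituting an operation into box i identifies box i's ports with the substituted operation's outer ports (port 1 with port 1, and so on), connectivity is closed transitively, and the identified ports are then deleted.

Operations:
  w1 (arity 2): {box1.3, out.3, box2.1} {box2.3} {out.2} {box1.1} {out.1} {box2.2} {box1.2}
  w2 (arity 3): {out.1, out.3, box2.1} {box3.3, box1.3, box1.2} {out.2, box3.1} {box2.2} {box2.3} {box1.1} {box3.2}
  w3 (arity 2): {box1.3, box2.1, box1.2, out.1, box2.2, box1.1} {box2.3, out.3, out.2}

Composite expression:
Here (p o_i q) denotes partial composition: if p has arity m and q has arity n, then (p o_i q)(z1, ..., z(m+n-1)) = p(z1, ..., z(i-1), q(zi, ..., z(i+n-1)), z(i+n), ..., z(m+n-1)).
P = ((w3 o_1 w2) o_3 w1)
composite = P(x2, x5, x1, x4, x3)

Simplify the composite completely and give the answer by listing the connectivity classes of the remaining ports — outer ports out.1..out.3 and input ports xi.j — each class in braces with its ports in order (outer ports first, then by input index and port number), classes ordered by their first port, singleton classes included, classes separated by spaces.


{out.1, x3.1, x3.2, x5.1} {out.2, out.3, x3.3} {x1.1} {x1.2} {x1.3, x2.2, x2.3, x4.1} {x2.1} {x4.2} {x4.3} {x5.2} {x5.3}

Two ports join when wires chain via w3-identified ports.
through w1, on inputs (x1, x4): {out.1} {out.2} {out.3, x1.3, x4.1} {x1.1} {x1.2} {x4.2} {x4.3} (out.j = stage outer ports)
through w2, on inputs (x2, x5, x1, x4): {out.1, out.3, x5.1} {out.2} {x1.1} {x1.2} {x1.3, x2.2, x2.3, x4.1} {x2.1} {x4.2} {x4.3} {x5.2} {x5.3} (out.j = stage outer ports)
through w3, on inputs (x2, x5, x1, x4, x3): {out.1, x3.1, x3.2, x5.1} {out.2, out.3, x3.3} {x1.1} {x1.2} {x1.3, x2.2, x2.3, x4.1} {x2.1} {x4.2} {x4.3} {x5.2} {x5.3} (out.j = stage outer ports)


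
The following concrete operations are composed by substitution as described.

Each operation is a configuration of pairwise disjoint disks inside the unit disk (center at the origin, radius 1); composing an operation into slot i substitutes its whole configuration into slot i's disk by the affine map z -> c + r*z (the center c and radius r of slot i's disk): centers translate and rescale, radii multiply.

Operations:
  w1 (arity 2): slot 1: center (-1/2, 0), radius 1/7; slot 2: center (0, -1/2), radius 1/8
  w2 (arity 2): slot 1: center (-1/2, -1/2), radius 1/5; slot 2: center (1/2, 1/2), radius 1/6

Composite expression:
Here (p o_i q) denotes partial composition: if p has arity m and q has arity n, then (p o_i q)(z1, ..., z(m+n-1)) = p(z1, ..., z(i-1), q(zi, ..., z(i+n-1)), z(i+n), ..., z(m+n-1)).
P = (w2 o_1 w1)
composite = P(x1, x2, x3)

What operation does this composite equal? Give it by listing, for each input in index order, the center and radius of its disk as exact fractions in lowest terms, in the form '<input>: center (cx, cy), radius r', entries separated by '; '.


x1: center (-3/5, -1/2), radius 1/35; x2: center (-1/2, -3/5), radius 1/40; x3: center (1/2, 1/2), radius 1/6

Below w2, radii multiply path by path; the x-disk centers shift.
input x1: composing its 2 substitution steps yields center (-3/5, -1/2), radius 1/35
input x2: composing its 2 substitution steps yields center (-1/2, -3/5), radius 1/40
input x3: composing its 1 substitution step yields center (1/2, 1/2), radius 1/6


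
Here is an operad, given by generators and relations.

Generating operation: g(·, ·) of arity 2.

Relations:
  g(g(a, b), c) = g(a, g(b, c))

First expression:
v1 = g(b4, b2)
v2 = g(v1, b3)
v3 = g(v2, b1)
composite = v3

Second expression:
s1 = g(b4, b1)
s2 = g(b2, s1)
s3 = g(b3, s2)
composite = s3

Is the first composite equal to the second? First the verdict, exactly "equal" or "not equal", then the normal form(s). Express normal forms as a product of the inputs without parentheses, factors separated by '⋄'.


not equal: they reduce to b4 ⋄ b2 ⋄ b3 ⋄ b1 and b3 ⋄ b2 ⋄ b4 ⋄ b1

In normal form, the first expression is b4 ⋄ b2 ⋄ b3 ⋄ b1
In normal form, the second expression is b3 ⋄ b2 ⋄ b4 ⋄ b1
Different reductions; not equal.


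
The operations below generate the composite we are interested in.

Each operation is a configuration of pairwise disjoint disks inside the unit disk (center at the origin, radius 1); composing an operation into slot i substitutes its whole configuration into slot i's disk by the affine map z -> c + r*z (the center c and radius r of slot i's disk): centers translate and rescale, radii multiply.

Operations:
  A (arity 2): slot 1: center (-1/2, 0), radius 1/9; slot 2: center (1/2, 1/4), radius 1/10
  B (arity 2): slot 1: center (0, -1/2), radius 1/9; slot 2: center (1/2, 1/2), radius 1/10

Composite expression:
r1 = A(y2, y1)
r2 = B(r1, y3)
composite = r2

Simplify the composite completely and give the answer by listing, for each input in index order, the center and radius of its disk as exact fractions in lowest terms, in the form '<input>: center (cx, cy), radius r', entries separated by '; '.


y1: center (1/18, -17/36), radius 1/90; y2: center (-1/18, -1/2), radius 1/81; y3: center (1/2, 1/2), radius 1/10


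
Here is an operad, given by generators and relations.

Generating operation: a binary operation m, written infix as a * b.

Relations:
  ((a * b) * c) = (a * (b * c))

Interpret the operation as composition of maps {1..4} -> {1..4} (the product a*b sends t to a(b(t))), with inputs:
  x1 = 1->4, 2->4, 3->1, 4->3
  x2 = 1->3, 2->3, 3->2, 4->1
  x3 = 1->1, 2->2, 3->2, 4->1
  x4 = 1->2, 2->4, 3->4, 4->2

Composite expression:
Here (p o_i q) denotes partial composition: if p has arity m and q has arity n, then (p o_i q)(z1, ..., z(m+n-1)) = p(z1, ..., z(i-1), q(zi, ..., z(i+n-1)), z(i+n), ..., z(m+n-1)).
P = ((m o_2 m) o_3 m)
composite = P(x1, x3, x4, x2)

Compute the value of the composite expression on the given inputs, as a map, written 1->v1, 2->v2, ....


1->4, 2->4, 3->4, 4->4

(x4 * x2) = 1->4, 2->4, 3->4, 4->2
(x3 * (x4 * x2)) = 1->1, 2->1, 3->1, 4->2
(x1 * (x3 * (x4 * x2))) = 1->4, 2->4, 3->4, 4->4


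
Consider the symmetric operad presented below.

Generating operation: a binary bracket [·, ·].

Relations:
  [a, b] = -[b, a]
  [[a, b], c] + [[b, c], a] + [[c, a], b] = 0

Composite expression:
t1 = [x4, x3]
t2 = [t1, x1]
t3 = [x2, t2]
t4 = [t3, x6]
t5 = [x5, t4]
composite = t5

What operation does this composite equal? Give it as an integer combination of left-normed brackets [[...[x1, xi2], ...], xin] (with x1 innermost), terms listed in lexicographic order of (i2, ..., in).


[[[[[x1, x3], x4], x2], x6], x5] - [[[[[x1, x4], x3], x2], x6], x5]

Expand each bracket as ab - ba; the x1-initial words give the coefficients.
Composite bracket: [x5, [[x2, [[x4, x3], x1]], x6]]
The bracket unfolds into 32 signed words via [a, b] = ab - ba (2^5 = 32).
Only words starting with x1 matter:
  from x1x3x4x2x6x5, sign +1: term +[[[[[x1, x3], x4], x2], x6], x5]
  from x1x4x3x2x6x5, sign -1: term -[[[[[x1, x4], x3], x2], x6], x5]


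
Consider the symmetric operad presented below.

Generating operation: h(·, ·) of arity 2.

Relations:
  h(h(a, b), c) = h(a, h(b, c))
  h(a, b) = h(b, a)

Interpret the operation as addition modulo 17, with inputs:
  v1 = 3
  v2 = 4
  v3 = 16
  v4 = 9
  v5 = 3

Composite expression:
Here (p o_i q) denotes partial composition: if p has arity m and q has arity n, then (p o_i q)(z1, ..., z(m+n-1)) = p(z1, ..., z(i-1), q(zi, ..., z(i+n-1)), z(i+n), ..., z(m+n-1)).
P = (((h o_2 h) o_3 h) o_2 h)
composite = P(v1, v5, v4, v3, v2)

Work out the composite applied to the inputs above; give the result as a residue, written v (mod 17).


1 (mod 17)

h(v5, v4) = 12
h(v3, v2) = 3
h(h(v5, v4), h(v3, v2)) = 15
h(v1, h(h(v5, v4), h(v3, v2))) = 1
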